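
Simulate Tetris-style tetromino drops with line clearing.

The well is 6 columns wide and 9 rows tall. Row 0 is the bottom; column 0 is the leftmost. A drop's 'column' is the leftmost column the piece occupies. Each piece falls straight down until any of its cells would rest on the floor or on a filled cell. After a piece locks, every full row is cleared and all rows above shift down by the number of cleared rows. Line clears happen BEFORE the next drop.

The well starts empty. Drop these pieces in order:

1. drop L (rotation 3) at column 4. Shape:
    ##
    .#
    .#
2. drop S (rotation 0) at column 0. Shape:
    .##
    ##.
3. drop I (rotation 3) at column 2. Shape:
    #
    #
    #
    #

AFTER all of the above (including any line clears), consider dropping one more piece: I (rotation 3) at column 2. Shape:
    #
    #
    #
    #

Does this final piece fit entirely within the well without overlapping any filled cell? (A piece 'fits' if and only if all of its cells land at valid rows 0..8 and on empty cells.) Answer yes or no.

Answer: no

Derivation:
Drop 1: L rot3 at col 4 lands with bottom-row=0; cleared 0 line(s) (total 0); column heights now [0 0 0 0 3 3], max=3
Drop 2: S rot0 at col 0 lands with bottom-row=0; cleared 0 line(s) (total 0); column heights now [1 2 2 0 3 3], max=3
Drop 3: I rot3 at col 2 lands with bottom-row=2; cleared 0 line(s) (total 0); column heights now [1 2 6 0 3 3], max=6
Test piece I rot3 at col 2 (width 1): heights before test = [1 2 6 0 3 3]; fits = False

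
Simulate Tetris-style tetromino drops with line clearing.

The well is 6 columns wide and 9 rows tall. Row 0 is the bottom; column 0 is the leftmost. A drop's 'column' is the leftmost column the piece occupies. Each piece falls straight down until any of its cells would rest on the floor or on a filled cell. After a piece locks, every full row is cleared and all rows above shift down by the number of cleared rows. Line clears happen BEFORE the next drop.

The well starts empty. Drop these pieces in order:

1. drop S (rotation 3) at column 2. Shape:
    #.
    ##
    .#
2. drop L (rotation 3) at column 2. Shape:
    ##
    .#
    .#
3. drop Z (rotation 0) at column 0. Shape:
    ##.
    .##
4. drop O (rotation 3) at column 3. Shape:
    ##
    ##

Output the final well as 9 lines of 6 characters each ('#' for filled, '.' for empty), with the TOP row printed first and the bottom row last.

Drop 1: S rot3 at col 2 lands with bottom-row=0; cleared 0 line(s) (total 0); column heights now [0 0 3 2 0 0], max=3
Drop 2: L rot3 at col 2 lands with bottom-row=2; cleared 0 line(s) (total 0); column heights now [0 0 5 5 0 0], max=5
Drop 3: Z rot0 at col 0 lands with bottom-row=5; cleared 0 line(s) (total 0); column heights now [7 7 6 5 0 0], max=7
Drop 4: O rot3 at col 3 lands with bottom-row=5; cleared 0 line(s) (total 0); column heights now [7 7 6 7 7 0], max=7

Answer: ......
......
##.##.
.####.
..##..
...#..
..##..
..##..
...#..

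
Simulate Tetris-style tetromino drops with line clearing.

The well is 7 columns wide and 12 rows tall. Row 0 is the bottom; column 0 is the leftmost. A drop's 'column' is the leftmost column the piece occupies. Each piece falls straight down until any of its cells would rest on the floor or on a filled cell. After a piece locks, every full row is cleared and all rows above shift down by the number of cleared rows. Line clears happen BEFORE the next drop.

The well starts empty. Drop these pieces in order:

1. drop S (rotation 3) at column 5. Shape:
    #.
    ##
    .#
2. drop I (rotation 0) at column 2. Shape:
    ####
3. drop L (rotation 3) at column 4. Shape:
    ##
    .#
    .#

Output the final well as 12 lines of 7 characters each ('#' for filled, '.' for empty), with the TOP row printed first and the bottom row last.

Drop 1: S rot3 at col 5 lands with bottom-row=0; cleared 0 line(s) (total 0); column heights now [0 0 0 0 0 3 2], max=3
Drop 2: I rot0 at col 2 lands with bottom-row=3; cleared 0 line(s) (total 0); column heights now [0 0 4 4 4 4 2], max=4
Drop 3: L rot3 at col 4 lands with bottom-row=4; cleared 0 line(s) (total 0); column heights now [0 0 4 4 7 7 2], max=7

Answer: .......
.......
.......
.......
.......
....##.
.....#.
.....#.
..####.
.....#.
.....##
......#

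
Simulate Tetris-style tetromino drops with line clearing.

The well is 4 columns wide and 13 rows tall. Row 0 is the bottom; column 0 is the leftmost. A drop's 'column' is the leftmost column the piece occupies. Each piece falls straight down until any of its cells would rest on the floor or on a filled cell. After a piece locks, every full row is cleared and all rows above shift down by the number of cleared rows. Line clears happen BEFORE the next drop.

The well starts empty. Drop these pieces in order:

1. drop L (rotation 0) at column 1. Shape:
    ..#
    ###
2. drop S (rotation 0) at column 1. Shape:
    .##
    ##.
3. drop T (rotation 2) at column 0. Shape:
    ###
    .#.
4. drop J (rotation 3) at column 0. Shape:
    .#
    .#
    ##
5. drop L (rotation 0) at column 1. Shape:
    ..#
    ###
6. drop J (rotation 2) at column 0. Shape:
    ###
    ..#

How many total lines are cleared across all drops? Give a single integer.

Answer: 0

Derivation:
Drop 1: L rot0 at col 1 lands with bottom-row=0; cleared 0 line(s) (total 0); column heights now [0 1 1 2], max=2
Drop 2: S rot0 at col 1 lands with bottom-row=1; cleared 0 line(s) (total 0); column heights now [0 2 3 3], max=3
Drop 3: T rot2 at col 0 lands with bottom-row=2; cleared 0 line(s) (total 0); column heights now [4 4 4 3], max=4
Drop 4: J rot3 at col 0 lands with bottom-row=4; cleared 0 line(s) (total 0); column heights now [5 7 4 3], max=7
Drop 5: L rot0 at col 1 lands with bottom-row=7; cleared 0 line(s) (total 0); column heights now [5 8 8 9], max=9
Drop 6: J rot2 at col 0 lands with bottom-row=8; cleared 0 line(s) (total 0); column heights now [10 10 10 9], max=10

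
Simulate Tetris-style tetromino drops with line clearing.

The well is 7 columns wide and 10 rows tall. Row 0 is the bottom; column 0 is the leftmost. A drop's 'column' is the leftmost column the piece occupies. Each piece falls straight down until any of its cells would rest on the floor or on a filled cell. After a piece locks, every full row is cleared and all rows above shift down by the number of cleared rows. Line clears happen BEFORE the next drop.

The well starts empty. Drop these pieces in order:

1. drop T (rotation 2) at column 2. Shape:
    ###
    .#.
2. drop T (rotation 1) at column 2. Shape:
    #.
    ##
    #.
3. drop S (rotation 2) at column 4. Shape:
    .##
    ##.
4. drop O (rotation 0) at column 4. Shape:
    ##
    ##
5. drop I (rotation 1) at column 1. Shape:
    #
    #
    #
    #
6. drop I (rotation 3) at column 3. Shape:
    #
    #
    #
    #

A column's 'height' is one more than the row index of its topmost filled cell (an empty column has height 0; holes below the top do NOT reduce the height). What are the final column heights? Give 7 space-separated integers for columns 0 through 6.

Drop 1: T rot2 at col 2 lands with bottom-row=0; cleared 0 line(s) (total 0); column heights now [0 0 2 2 2 0 0], max=2
Drop 2: T rot1 at col 2 lands with bottom-row=2; cleared 0 line(s) (total 0); column heights now [0 0 5 4 2 0 0], max=5
Drop 3: S rot2 at col 4 lands with bottom-row=2; cleared 0 line(s) (total 0); column heights now [0 0 5 4 3 4 4], max=5
Drop 4: O rot0 at col 4 lands with bottom-row=4; cleared 0 line(s) (total 0); column heights now [0 0 5 4 6 6 4], max=6
Drop 5: I rot1 at col 1 lands with bottom-row=0; cleared 0 line(s) (total 0); column heights now [0 4 5 4 6 6 4], max=6
Drop 6: I rot3 at col 3 lands with bottom-row=4; cleared 0 line(s) (total 0); column heights now [0 4 5 8 6 6 4], max=8

Answer: 0 4 5 8 6 6 4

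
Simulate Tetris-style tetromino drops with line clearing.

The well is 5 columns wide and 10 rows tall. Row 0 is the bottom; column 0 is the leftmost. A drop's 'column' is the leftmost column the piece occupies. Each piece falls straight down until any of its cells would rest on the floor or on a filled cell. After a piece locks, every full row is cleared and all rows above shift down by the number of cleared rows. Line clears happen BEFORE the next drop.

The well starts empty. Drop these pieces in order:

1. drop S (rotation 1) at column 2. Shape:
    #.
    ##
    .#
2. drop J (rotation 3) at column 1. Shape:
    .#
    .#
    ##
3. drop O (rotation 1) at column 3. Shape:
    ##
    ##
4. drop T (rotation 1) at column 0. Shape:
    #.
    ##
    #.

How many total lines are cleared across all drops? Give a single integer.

Answer: 1

Derivation:
Drop 1: S rot1 at col 2 lands with bottom-row=0; cleared 0 line(s) (total 0); column heights now [0 0 3 2 0], max=3
Drop 2: J rot3 at col 1 lands with bottom-row=3; cleared 0 line(s) (total 0); column heights now [0 4 6 2 0], max=6
Drop 3: O rot1 at col 3 lands with bottom-row=2; cleared 0 line(s) (total 0); column heights now [0 4 6 4 4], max=6
Drop 4: T rot1 at col 0 lands with bottom-row=3; cleared 1 line(s) (total 1); column heights now [5 4 5 3 3], max=5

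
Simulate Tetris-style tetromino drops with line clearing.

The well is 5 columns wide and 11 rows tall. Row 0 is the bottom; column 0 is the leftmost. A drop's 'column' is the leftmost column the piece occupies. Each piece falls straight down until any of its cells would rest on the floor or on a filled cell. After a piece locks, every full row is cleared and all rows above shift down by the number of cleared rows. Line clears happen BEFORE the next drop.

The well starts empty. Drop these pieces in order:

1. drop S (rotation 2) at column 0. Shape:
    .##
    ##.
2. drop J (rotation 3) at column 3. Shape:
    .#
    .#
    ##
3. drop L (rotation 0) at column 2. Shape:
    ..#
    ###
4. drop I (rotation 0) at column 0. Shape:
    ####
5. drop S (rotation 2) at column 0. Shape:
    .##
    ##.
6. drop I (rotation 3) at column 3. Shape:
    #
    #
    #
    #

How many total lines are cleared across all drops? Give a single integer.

Answer: 2

Derivation:
Drop 1: S rot2 at col 0 lands with bottom-row=0; cleared 0 line(s) (total 0); column heights now [1 2 2 0 0], max=2
Drop 2: J rot3 at col 3 lands with bottom-row=0; cleared 0 line(s) (total 0); column heights now [1 2 2 1 3], max=3
Drop 3: L rot0 at col 2 lands with bottom-row=3; cleared 0 line(s) (total 0); column heights now [1 2 4 4 5], max=5
Drop 4: I rot0 at col 0 lands with bottom-row=4; cleared 1 line(s) (total 1); column heights now [1 2 4 4 4], max=4
Drop 5: S rot2 at col 0 lands with bottom-row=3; cleared 1 line(s) (total 2); column heights now [1 4 4 1 3], max=4
Drop 6: I rot3 at col 3 lands with bottom-row=1; cleared 0 line(s) (total 2); column heights now [1 4 4 5 3], max=5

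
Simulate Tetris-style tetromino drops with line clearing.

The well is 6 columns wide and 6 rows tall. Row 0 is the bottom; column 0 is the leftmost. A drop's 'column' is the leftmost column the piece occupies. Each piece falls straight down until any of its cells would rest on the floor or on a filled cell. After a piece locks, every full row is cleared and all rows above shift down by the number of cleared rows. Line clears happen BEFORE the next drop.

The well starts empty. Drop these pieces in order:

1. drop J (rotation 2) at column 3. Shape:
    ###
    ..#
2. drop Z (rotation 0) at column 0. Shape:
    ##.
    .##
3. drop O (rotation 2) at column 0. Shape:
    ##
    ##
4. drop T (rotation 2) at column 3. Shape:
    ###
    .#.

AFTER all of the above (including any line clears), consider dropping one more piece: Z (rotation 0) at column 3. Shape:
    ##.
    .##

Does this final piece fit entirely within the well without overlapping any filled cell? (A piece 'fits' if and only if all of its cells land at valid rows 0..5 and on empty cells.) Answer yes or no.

Answer: yes

Derivation:
Drop 1: J rot2 at col 3 lands with bottom-row=0; cleared 0 line(s) (total 0); column heights now [0 0 0 2 2 2], max=2
Drop 2: Z rot0 at col 0 lands with bottom-row=0; cleared 0 line(s) (total 0); column heights now [2 2 1 2 2 2], max=2
Drop 3: O rot2 at col 0 lands with bottom-row=2; cleared 0 line(s) (total 0); column heights now [4 4 1 2 2 2], max=4
Drop 4: T rot2 at col 3 lands with bottom-row=2; cleared 0 line(s) (total 0); column heights now [4 4 1 4 4 4], max=4
Test piece Z rot0 at col 3 (width 3): heights before test = [4 4 1 4 4 4]; fits = True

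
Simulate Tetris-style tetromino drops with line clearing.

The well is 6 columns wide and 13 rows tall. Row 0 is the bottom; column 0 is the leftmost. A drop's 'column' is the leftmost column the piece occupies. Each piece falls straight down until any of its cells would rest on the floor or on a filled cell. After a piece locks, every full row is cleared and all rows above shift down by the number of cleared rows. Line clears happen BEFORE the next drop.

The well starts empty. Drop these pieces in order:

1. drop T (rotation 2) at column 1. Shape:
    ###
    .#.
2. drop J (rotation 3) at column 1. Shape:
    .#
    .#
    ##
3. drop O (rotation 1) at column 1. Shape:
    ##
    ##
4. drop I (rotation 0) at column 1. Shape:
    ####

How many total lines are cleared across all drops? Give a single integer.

Answer: 0

Derivation:
Drop 1: T rot2 at col 1 lands with bottom-row=0; cleared 0 line(s) (total 0); column heights now [0 2 2 2 0 0], max=2
Drop 2: J rot3 at col 1 lands with bottom-row=2; cleared 0 line(s) (total 0); column heights now [0 3 5 2 0 0], max=5
Drop 3: O rot1 at col 1 lands with bottom-row=5; cleared 0 line(s) (total 0); column heights now [0 7 7 2 0 0], max=7
Drop 4: I rot0 at col 1 lands with bottom-row=7; cleared 0 line(s) (total 0); column heights now [0 8 8 8 8 0], max=8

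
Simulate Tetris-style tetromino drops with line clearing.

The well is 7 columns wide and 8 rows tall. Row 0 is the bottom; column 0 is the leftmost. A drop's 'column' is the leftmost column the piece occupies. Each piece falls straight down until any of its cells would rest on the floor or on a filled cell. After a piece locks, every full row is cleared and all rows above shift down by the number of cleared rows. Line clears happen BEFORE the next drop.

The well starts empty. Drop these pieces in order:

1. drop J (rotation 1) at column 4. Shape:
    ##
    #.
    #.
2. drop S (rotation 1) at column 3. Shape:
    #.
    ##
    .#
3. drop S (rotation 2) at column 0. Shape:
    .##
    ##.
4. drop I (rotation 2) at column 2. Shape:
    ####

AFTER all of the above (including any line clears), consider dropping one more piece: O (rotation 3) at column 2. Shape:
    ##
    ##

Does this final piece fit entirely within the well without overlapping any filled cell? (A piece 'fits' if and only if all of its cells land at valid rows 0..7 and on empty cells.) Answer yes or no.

Drop 1: J rot1 at col 4 lands with bottom-row=0; cleared 0 line(s) (total 0); column heights now [0 0 0 0 3 3 0], max=3
Drop 2: S rot1 at col 3 lands with bottom-row=3; cleared 0 line(s) (total 0); column heights now [0 0 0 6 5 3 0], max=6
Drop 3: S rot2 at col 0 lands with bottom-row=0; cleared 0 line(s) (total 0); column heights now [1 2 2 6 5 3 0], max=6
Drop 4: I rot2 at col 2 lands with bottom-row=6; cleared 0 line(s) (total 0); column heights now [1 2 7 7 7 7 0], max=7
Test piece O rot3 at col 2 (width 2): heights before test = [1 2 7 7 7 7 0]; fits = False

Answer: no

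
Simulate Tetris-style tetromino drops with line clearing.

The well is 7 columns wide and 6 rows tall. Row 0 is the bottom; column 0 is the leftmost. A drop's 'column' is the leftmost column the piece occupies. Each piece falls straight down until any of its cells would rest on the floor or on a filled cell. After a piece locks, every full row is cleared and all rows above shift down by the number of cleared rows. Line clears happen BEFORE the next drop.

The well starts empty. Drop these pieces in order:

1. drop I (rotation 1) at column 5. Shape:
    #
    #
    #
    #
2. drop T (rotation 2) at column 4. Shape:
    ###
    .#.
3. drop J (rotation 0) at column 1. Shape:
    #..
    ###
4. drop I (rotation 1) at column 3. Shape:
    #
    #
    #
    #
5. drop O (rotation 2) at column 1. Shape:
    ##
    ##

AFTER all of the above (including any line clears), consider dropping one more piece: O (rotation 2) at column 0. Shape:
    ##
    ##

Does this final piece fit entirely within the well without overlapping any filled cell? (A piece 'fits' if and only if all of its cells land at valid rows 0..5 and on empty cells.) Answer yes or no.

Answer: yes

Derivation:
Drop 1: I rot1 at col 5 lands with bottom-row=0; cleared 0 line(s) (total 0); column heights now [0 0 0 0 0 4 0], max=4
Drop 2: T rot2 at col 4 lands with bottom-row=4; cleared 0 line(s) (total 0); column heights now [0 0 0 0 6 6 6], max=6
Drop 3: J rot0 at col 1 lands with bottom-row=0; cleared 0 line(s) (total 0); column heights now [0 2 1 1 6 6 6], max=6
Drop 4: I rot1 at col 3 lands with bottom-row=1; cleared 0 line(s) (total 0); column heights now [0 2 1 5 6 6 6], max=6
Drop 5: O rot2 at col 1 lands with bottom-row=2; cleared 0 line(s) (total 0); column heights now [0 4 4 5 6 6 6], max=6
Test piece O rot2 at col 0 (width 2): heights before test = [0 4 4 5 6 6 6]; fits = True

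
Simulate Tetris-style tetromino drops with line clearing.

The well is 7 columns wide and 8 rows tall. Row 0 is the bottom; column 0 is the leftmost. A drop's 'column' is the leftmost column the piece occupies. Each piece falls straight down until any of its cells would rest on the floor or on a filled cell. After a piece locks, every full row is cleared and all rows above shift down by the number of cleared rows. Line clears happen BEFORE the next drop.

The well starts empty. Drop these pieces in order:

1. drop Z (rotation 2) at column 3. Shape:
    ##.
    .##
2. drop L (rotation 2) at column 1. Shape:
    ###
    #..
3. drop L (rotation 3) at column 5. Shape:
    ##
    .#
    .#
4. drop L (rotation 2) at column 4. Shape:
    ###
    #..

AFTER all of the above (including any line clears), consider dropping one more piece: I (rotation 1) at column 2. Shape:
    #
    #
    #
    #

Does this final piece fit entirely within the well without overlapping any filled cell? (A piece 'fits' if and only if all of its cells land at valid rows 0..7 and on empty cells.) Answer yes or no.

Answer: yes

Derivation:
Drop 1: Z rot2 at col 3 lands with bottom-row=0; cleared 0 line(s) (total 0); column heights now [0 0 0 2 2 1 0], max=2
Drop 2: L rot2 at col 1 lands with bottom-row=1; cleared 0 line(s) (total 0); column heights now [0 3 3 3 2 1 0], max=3
Drop 3: L rot3 at col 5 lands with bottom-row=0; cleared 0 line(s) (total 0); column heights now [0 3 3 3 2 3 3], max=3
Drop 4: L rot2 at col 4 lands with bottom-row=2; cleared 0 line(s) (total 0); column heights now [0 3 3 3 4 4 4], max=4
Test piece I rot1 at col 2 (width 1): heights before test = [0 3 3 3 4 4 4]; fits = True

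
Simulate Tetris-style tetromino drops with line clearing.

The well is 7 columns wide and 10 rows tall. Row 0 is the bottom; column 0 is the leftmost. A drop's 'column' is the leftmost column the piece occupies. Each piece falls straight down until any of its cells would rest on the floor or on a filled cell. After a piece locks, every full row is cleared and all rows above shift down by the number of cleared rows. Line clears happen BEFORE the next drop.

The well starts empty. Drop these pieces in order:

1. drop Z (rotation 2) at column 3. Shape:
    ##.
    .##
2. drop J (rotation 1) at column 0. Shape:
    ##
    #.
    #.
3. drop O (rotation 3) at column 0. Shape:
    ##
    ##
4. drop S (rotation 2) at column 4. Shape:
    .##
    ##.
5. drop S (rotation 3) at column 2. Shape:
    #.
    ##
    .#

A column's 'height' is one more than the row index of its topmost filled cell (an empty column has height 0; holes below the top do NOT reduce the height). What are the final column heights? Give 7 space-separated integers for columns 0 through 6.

Drop 1: Z rot2 at col 3 lands with bottom-row=0; cleared 0 line(s) (total 0); column heights now [0 0 0 2 2 1 0], max=2
Drop 2: J rot1 at col 0 lands with bottom-row=0; cleared 0 line(s) (total 0); column heights now [3 3 0 2 2 1 0], max=3
Drop 3: O rot3 at col 0 lands with bottom-row=3; cleared 0 line(s) (total 0); column heights now [5 5 0 2 2 1 0], max=5
Drop 4: S rot2 at col 4 lands with bottom-row=2; cleared 0 line(s) (total 0); column heights now [5 5 0 2 3 4 4], max=5
Drop 5: S rot3 at col 2 lands with bottom-row=2; cleared 0 line(s) (total 0); column heights now [5 5 5 4 3 4 4], max=5

Answer: 5 5 5 4 3 4 4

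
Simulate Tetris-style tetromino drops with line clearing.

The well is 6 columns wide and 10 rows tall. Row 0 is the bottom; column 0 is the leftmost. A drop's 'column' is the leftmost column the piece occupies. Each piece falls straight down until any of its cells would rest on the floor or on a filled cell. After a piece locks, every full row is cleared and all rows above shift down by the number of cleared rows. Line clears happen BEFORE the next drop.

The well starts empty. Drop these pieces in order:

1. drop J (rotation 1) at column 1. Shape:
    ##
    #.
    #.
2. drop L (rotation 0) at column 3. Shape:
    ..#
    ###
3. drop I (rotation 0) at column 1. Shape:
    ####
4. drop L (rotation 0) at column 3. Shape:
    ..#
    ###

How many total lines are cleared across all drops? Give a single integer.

Answer: 0

Derivation:
Drop 1: J rot1 at col 1 lands with bottom-row=0; cleared 0 line(s) (total 0); column heights now [0 3 3 0 0 0], max=3
Drop 2: L rot0 at col 3 lands with bottom-row=0; cleared 0 line(s) (total 0); column heights now [0 3 3 1 1 2], max=3
Drop 3: I rot0 at col 1 lands with bottom-row=3; cleared 0 line(s) (total 0); column heights now [0 4 4 4 4 2], max=4
Drop 4: L rot0 at col 3 lands with bottom-row=4; cleared 0 line(s) (total 0); column heights now [0 4 4 5 5 6], max=6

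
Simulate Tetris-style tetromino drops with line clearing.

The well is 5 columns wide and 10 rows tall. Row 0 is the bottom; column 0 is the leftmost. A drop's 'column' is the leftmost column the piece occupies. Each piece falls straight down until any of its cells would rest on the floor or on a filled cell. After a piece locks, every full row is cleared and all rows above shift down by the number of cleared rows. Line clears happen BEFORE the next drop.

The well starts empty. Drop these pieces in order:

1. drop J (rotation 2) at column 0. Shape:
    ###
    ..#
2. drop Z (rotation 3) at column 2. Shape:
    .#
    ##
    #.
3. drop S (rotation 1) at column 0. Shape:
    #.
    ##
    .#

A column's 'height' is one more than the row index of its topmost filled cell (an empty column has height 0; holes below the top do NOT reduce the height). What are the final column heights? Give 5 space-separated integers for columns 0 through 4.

Answer: 5 4 4 5 0

Derivation:
Drop 1: J rot2 at col 0 lands with bottom-row=0; cleared 0 line(s) (total 0); column heights now [2 2 2 0 0], max=2
Drop 2: Z rot3 at col 2 lands with bottom-row=2; cleared 0 line(s) (total 0); column heights now [2 2 4 5 0], max=5
Drop 3: S rot1 at col 0 lands with bottom-row=2; cleared 0 line(s) (total 0); column heights now [5 4 4 5 0], max=5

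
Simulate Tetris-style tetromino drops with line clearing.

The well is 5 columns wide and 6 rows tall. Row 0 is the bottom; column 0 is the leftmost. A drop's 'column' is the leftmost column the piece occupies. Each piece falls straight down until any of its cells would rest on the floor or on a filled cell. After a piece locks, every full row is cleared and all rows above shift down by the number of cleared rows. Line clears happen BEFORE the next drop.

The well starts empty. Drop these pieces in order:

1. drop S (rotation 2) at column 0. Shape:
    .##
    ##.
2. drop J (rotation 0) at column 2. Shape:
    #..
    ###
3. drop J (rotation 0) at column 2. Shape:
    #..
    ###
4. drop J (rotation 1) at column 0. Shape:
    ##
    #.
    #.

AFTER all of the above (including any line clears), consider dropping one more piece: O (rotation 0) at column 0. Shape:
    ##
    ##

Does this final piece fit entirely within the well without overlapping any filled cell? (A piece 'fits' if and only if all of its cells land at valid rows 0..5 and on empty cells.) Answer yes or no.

Drop 1: S rot2 at col 0 lands with bottom-row=0; cleared 0 line(s) (total 0); column heights now [1 2 2 0 0], max=2
Drop 2: J rot0 at col 2 lands with bottom-row=2; cleared 0 line(s) (total 0); column heights now [1 2 4 3 3], max=4
Drop 3: J rot0 at col 2 lands with bottom-row=4; cleared 0 line(s) (total 0); column heights now [1 2 6 5 5], max=6
Drop 4: J rot1 at col 0 lands with bottom-row=1; cleared 0 line(s) (total 0); column heights now [4 4 6 5 5], max=6
Test piece O rot0 at col 0 (width 2): heights before test = [4 4 6 5 5]; fits = True

Answer: yes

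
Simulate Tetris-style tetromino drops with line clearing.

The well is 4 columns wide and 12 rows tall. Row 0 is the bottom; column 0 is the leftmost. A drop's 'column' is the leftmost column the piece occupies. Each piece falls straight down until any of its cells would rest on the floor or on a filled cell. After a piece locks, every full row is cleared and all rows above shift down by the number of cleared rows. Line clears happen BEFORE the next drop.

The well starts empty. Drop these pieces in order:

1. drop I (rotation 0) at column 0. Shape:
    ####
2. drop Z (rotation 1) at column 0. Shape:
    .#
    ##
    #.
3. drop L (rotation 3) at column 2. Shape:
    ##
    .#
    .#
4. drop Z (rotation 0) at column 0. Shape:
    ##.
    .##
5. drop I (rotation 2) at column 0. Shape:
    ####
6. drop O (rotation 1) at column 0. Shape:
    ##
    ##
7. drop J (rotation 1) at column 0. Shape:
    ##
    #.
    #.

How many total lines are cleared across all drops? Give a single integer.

Drop 1: I rot0 at col 0 lands with bottom-row=0; cleared 1 line(s) (total 1); column heights now [0 0 0 0], max=0
Drop 2: Z rot1 at col 0 lands with bottom-row=0; cleared 0 line(s) (total 1); column heights now [2 3 0 0], max=3
Drop 3: L rot3 at col 2 lands with bottom-row=0; cleared 0 line(s) (total 1); column heights now [2 3 3 3], max=3
Drop 4: Z rot0 at col 0 lands with bottom-row=3; cleared 0 line(s) (total 1); column heights now [5 5 4 3], max=5
Drop 5: I rot2 at col 0 lands with bottom-row=5; cleared 1 line(s) (total 2); column heights now [5 5 4 3], max=5
Drop 6: O rot1 at col 0 lands with bottom-row=5; cleared 0 line(s) (total 2); column heights now [7 7 4 3], max=7
Drop 7: J rot1 at col 0 lands with bottom-row=7; cleared 0 line(s) (total 2); column heights now [10 10 4 3], max=10

Answer: 2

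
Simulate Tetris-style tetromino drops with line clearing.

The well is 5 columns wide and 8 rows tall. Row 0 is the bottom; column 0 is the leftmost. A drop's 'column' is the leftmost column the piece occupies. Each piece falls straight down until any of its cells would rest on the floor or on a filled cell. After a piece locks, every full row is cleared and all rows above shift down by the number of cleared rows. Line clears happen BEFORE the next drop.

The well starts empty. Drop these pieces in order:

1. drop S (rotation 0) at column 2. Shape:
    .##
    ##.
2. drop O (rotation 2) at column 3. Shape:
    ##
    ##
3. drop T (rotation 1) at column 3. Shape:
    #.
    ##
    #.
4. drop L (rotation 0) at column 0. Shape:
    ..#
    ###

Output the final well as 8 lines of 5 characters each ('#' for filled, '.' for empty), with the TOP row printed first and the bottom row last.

Answer: .....
.....
...#.
...##
...#.
...##
..###
..##.

Derivation:
Drop 1: S rot0 at col 2 lands with bottom-row=0; cleared 0 line(s) (total 0); column heights now [0 0 1 2 2], max=2
Drop 2: O rot2 at col 3 lands with bottom-row=2; cleared 0 line(s) (total 0); column heights now [0 0 1 4 4], max=4
Drop 3: T rot1 at col 3 lands with bottom-row=4; cleared 0 line(s) (total 0); column heights now [0 0 1 7 6], max=7
Drop 4: L rot0 at col 0 lands with bottom-row=1; cleared 1 line(s) (total 1); column heights now [0 0 2 6 5], max=6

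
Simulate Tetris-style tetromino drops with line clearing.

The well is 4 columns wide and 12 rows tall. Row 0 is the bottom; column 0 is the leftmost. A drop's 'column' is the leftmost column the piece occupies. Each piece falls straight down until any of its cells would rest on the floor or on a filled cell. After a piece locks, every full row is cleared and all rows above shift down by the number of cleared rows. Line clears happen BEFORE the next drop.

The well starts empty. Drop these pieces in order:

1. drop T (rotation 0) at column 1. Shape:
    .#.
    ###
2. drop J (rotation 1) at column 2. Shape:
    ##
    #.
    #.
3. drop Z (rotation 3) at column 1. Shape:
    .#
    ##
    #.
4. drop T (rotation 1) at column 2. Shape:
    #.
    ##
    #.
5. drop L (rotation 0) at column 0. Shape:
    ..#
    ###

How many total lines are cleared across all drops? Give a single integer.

Drop 1: T rot0 at col 1 lands with bottom-row=0; cleared 0 line(s) (total 0); column heights now [0 1 2 1], max=2
Drop 2: J rot1 at col 2 lands with bottom-row=2; cleared 0 line(s) (total 0); column heights now [0 1 5 5], max=5
Drop 3: Z rot3 at col 1 lands with bottom-row=4; cleared 0 line(s) (total 0); column heights now [0 6 7 5], max=7
Drop 4: T rot1 at col 2 lands with bottom-row=7; cleared 0 line(s) (total 0); column heights now [0 6 10 9], max=10
Drop 5: L rot0 at col 0 lands with bottom-row=10; cleared 0 line(s) (total 0); column heights now [11 11 12 9], max=12

Answer: 0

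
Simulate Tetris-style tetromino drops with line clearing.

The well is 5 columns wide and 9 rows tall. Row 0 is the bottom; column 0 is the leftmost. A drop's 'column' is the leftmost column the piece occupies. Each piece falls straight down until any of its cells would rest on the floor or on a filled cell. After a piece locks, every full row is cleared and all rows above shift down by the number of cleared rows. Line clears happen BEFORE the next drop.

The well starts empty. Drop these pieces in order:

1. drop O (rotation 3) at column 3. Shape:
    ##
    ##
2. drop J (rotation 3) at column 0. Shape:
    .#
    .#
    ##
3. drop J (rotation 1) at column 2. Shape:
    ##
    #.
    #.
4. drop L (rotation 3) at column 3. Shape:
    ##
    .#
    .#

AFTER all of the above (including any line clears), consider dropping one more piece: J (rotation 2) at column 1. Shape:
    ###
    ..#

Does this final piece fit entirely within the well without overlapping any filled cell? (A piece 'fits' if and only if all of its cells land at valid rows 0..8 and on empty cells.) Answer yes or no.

Drop 1: O rot3 at col 3 lands with bottom-row=0; cleared 0 line(s) (total 0); column heights now [0 0 0 2 2], max=2
Drop 2: J rot3 at col 0 lands with bottom-row=0; cleared 0 line(s) (total 0); column heights now [1 3 0 2 2], max=3
Drop 3: J rot1 at col 2 lands with bottom-row=0; cleared 1 line(s) (total 1); column heights now [0 2 2 2 1], max=2
Drop 4: L rot3 at col 3 lands with bottom-row=1; cleared 0 line(s) (total 1); column heights now [0 2 2 4 4], max=4
Test piece J rot2 at col 1 (width 3): heights before test = [0 2 2 4 4]; fits = True

Answer: yes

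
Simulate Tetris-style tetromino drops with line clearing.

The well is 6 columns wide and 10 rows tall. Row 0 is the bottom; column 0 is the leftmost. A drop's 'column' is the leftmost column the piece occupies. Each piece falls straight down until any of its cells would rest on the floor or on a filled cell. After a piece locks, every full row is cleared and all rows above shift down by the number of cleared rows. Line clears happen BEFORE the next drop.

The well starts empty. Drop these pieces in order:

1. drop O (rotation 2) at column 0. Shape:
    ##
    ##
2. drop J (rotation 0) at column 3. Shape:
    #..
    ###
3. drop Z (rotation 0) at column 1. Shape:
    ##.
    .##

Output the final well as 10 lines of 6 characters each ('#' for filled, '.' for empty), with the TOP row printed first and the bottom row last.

Answer: ......
......
......
......
......
......
.##...
..##..
##.#..
##.###

Derivation:
Drop 1: O rot2 at col 0 lands with bottom-row=0; cleared 0 line(s) (total 0); column heights now [2 2 0 0 0 0], max=2
Drop 2: J rot0 at col 3 lands with bottom-row=0; cleared 0 line(s) (total 0); column heights now [2 2 0 2 1 1], max=2
Drop 3: Z rot0 at col 1 lands with bottom-row=2; cleared 0 line(s) (total 0); column heights now [2 4 4 3 1 1], max=4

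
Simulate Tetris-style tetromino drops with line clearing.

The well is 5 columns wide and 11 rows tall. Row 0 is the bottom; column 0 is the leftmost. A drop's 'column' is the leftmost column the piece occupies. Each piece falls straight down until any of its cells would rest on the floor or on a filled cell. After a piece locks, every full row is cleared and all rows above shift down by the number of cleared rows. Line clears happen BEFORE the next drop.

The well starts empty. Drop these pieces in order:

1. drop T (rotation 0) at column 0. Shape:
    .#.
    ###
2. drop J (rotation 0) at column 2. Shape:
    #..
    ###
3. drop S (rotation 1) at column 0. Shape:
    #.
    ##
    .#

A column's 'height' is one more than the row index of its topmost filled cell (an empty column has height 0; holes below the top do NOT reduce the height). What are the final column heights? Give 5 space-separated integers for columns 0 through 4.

Drop 1: T rot0 at col 0 lands with bottom-row=0; cleared 0 line(s) (total 0); column heights now [1 2 1 0 0], max=2
Drop 2: J rot0 at col 2 lands with bottom-row=1; cleared 0 line(s) (total 0); column heights now [1 2 3 2 2], max=3
Drop 3: S rot1 at col 0 lands with bottom-row=2; cleared 0 line(s) (total 0); column heights now [5 4 3 2 2], max=5

Answer: 5 4 3 2 2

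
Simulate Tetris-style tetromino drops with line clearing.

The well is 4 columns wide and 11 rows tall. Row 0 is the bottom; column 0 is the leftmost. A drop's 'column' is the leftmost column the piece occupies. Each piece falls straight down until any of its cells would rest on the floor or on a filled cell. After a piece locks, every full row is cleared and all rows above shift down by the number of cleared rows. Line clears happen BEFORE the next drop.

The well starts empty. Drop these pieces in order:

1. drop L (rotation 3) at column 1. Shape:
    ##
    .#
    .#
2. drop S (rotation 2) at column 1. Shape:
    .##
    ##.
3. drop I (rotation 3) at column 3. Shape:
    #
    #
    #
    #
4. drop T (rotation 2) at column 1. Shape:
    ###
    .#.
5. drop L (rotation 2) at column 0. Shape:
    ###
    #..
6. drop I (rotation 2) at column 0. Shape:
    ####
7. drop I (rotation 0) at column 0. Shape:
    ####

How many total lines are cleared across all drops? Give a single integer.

Answer: 3

Derivation:
Drop 1: L rot3 at col 1 lands with bottom-row=0; cleared 0 line(s) (total 0); column heights now [0 3 3 0], max=3
Drop 2: S rot2 at col 1 lands with bottom-row=3; cleared 0 line(s) (total 0); column heights now [0 4 5 5], max=5
Drop 3: I rot3 at col 3 lands with bottom-row=5; cleared 0 line(s) (total 0); column heights now [0 4 5 9], max=9
Drop 4: T rot2 at col 1 lands with bottom-row=8; cleared 0 line(s) (total 0); column heights now [0 10 10 10], max=10
Drop 5: L rot2 at col 0 lands with bottom-row=9; cleared 1 line(s) (total 1); column heights now [10 10 10 9], max=10
Drop 6: I rot2 at col 0 lands with bottom-row=10; cleared 1 line(s) (total 2); column heights now [10 10 10 9], max=10
Drop 7: I rot0 at col 0 lands with bottom-row=10; cleared 1 line(s) (total 3); column heights now [10 10 10 9], max=10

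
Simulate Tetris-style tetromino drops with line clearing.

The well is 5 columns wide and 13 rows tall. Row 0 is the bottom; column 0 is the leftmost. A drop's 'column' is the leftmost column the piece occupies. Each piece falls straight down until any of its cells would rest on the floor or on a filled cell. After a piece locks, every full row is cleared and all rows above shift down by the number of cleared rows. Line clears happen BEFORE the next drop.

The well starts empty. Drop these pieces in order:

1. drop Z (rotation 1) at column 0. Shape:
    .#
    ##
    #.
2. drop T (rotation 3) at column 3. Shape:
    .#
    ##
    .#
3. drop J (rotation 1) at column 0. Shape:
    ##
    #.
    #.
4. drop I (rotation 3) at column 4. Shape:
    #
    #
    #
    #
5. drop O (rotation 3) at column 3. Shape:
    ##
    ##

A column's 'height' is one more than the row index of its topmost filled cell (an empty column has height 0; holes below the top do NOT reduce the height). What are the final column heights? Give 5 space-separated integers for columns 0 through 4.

Drop 1: Z rot1 at col 0 lands with bottom-row=0; cleared 0 line(s) (total 0); column heights now [2 3 0 0 0], max=3
Drop 2: T rot3 at col 3 lands with bottom-row=0; cleared 0 line(s) (total 0); column heights now [2 3 0 2 3], max=3
Drop 3: J rot1 at col 0 lands with bottom-row=2; cleared 0 line(s) (total 0); column heights now [5 5 0 2 3], max=5
Drop 4: I rot3 at col 4 lands with bottom-row=3; cleared 0 line(s) (total 0); column heights now [5 5 0 2 7], max=7
Drop 5: O rot3 at col 3 lands with bottom-row=7; cleared 0 line(s) (total 0); column heights now [5 5 0 9 9], max=9

Answer: 5 5 0 9 9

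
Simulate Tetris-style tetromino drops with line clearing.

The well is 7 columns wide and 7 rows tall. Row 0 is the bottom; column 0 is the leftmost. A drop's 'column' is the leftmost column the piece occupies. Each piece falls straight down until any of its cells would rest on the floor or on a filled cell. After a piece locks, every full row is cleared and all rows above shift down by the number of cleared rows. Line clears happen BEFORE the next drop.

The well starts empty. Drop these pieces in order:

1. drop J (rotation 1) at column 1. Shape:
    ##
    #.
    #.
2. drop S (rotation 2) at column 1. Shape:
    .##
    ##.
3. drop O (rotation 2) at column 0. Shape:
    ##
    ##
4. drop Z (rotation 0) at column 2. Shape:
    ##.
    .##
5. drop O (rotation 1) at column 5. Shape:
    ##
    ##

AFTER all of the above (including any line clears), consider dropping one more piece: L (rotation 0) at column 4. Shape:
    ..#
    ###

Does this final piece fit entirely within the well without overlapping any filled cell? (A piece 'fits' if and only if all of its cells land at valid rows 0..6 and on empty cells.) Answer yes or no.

Answer: no

Derivation:
Drop 1: J rot1 at col 1 lands with bottom-row=0; cleared 0 line(s) (total 0); column heights now [0 3 3 0 0 0 0], max=3
Drop 2: S rot2 at col 1 lands with bottom-row=3; cleared 0 line(s) (total 0); column heights now [0 4 5 5 0 0 0], max=5
Drop 3: O rot2 at col 0 lands with bottom-row=4; cleared 0 line(s) (total 0); column heights now [6 6 5 5 0 0 0], max=6
Drop 4: Z rot0 at col 2 lands with bottom-row=5; cleared 0 line(s) (total 0); column heights now [6 6 7 7 6 0 0], max=7
Drop 5: O rot1 at col 5 lands with bottom-row=0; cleared 0 line(s) (total 0); column heights now [6 6 7 7 6 2 2], max=7
Test piece L rot0 at col 4 (width 3): heights before test = [6 6 7 7 6 2 2]; fits = False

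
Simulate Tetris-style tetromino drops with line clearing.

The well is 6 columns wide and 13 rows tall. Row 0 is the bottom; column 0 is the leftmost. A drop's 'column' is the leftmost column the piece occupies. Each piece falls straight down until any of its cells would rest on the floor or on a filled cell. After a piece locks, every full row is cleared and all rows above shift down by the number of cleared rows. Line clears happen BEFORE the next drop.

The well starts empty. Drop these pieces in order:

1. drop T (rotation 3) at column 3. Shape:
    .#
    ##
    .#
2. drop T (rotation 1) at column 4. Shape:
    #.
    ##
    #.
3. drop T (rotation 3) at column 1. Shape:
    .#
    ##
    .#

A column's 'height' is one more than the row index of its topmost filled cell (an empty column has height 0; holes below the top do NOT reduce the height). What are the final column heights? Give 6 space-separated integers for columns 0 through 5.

Answer: 0 2 3 2 6 5

Derivation:
Drop 1: T rot3 at col 3 lands with bottom-row=0; cleared 0 line(s) (total 0); column heights now [0 0 0 2 3 0], max=3
Drop 2: T rot1 at col 4 lands with bottom-row=3; cleared 0 line(s) (total 0); column heights now [0 0 0 2 6 5], max=6
Drop 3: T rot3 at col 1 lands with bottom-row=0; cleared 0 line(s) (total 0); column heights now [0 2 3 2 6 5], max=6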